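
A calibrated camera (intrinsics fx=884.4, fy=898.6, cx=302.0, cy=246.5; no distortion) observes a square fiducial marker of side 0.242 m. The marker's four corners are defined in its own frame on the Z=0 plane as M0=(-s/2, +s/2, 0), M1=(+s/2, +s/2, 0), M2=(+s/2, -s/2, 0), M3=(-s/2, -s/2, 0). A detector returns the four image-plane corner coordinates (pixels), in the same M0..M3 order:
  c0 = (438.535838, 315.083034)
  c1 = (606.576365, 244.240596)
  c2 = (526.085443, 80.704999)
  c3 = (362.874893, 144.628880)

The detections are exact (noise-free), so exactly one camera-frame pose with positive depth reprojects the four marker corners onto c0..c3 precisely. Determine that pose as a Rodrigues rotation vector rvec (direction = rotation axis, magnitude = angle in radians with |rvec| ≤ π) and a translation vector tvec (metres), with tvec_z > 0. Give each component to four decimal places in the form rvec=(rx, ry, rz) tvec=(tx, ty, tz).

rvec=(-0.2191, -0.0805, -0.3879) tvec=(0.2386, -0.0678, 1.1612)

Intrinsics K: fx=884.4, fy=898.6, cx=302.0, cy=246.5
Marker side s = 0.242 m; corners in marker frame (Z=0):
  M0 = (-0.1210, +0.1210, 0)
  M1 = (+0.1210, +0.1210, 0)
  M2 = (+0.1210, -0.1210, 0)
  M3 = (-0.1210, -0.1210, 0)
Detected image corners:
  c0 = (438.535838, 315.083034) px
  c1 = (606.576365, 244.240596) px
  c2 = (526.085443, 80.704999) px
  c3 = (362.874893, 144.628880) px
Planar DLT: solve 8×8 A·h = b for H (H[2,2]=1):
  H  [+733.99378 +241.01287 +483.75155]
  H  [-257.94853 +656.72153 +194.03659]
  H  [+0.10298 -0.16905 +1.00000]
B = K⁻¹H; ‖b₁‖=0.861208, ‖b₂‖=0.861208; λ = 2/(‖b₁‖+‖b₂‖) = 1.161160, sign → tz>0 ⇒ λ=+1.161160
r₁ = λ·B[:,0] = (+0.92285,-0.36612,+0.11958); r₂ = λ·B[:,1] = (+0.38346,+0.90245,-0.19630)
r₃ = r₁×r₂ = (-0.03605,+0.22701,+0.97323); SVD([r₁ r₂ r₃]) → R = UVᵀ:
  R  [+0.92285 +0.38346 -0.03605]
  R  [-0.36612 +0.90245 +0.22701]
  R  [+0.11958 -0.19630 +0.97323]
t = (+0.23863, -0.06779, +1.16116) m
tr R = 2.798532; θ = arccos((tr R − 1)/2) = 0.452708 rad = 25.938°
axis k = ((R−Rᵀ)₃₂, (R−Rᵀ)₁₃, (R−Rᵀ)₂₁) / (2 sinθ) = (-0.483882, -0.177903, -0.856860)
rvec = θ·k = (-0.219057, -0.080538, -0.387907)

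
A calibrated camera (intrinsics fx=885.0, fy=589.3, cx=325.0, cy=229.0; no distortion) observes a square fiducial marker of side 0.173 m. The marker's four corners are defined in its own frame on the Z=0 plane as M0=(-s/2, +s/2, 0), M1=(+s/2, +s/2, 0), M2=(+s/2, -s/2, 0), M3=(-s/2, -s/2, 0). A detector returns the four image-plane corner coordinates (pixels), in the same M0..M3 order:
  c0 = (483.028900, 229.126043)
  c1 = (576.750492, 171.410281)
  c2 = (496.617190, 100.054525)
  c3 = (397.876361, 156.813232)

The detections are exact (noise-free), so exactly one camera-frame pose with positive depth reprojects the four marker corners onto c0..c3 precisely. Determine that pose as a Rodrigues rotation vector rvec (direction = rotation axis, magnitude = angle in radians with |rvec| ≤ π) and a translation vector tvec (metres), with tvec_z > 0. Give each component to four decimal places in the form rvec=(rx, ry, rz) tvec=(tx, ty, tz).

Intrinsics K: fx=885.0, fy=589.3, cx=325.0, cy=229.0
Marker side s = 0.173 m; corners in marker frame (Z=0):
  M0 = (-0.0865, +0.0865, 0)
  M1 = (+0.0865, +0.0865, 0)
  M2 = (+0.0865, -0.0865, 0)
  M3 = (-0.0865, -0.0865, 0)
Detected image corners:
  c0 = (483.028900, 229.126043) px
  c1 = (576.750492, 171.410281) px
  c2 = (496.617190, 100.054525) px
  c3 = (397.876361, 156.813232) px
Planar DLT: solve 8×8 A·h = b for H (H[2,2]=1):
  H  [+648.09758 +545.73871 +489.85162]
  H  [-299.92854 +438.14767 +164.31889]
  H  [+0.18835 +0.13974 +1.00000]
B = K⁻¹H; ‖b₁‖=0.902295, ‖b₂‖=0.902295; λ = 2/(‖b₁‖+‖b₂‖) = 1.108285, sign → tz>0 ⇒ λ=+1.108285
r₁ = λ·B[:,0] = (+0.73495,-0.64519,+0.20875); r₂ = λ·B[:,1] = (+0.62656,+0.76383,+0.15487)
r₃ = r₁×r₂ = (-0.25937,+0.01697,+0.96563); SVD([r₁ r₂ r₃]) → R = UVᵀ:
  R  [+0.73495 +0.62656 -0.25937]
  R  [-0.64519 +0.76383 +0.01697]
  R  [+0.20875 +0.15487 +0.96563]
t = (+0.20644, -0.12164, +1.10828) m
tr R = 2.464417; θ = arccos((tr R − 1)/2) = 0.749237 rad = 42.928°
axis k = ((R−Rᵀ)₃₂, (R−Rᵀ)₁₃, (R−Rᵀ)₂₁) / (2 sinθ) = (+0.101232, -0.343657, -0.933623)
rvec = θ·k = (+0.075847, -0.257481, -0.699505)

rvec=(0.0758, -0.2575, -0.6995) tvec=(0.2064, -0.1216, 1.1083)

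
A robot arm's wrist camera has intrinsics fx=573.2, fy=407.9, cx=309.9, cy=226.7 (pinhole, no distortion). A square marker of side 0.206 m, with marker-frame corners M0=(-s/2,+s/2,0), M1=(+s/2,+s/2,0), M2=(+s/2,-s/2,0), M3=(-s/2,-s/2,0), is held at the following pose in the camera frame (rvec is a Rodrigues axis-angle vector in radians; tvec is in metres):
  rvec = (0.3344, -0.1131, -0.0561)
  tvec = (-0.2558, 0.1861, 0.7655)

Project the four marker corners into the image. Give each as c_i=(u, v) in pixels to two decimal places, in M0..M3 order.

Intrinsics K: fx=573.2, fy=407.9, cx=309.9, cy=226.7
Marker side s = 0.206 m; corners in marker frame (Z=0):
  M0 = (-0.1030, +0.1030, 0)
  M1 = (+0.1030, +0.1030, 0)
  M2 = (+0.1030, -0.1030, 0)
  M3 = (-0.1030, -0.1030, 0)
rvec = (0.3344, -0.1131, -0.0561), |rvec| = θ = 0.35744 rad = 20.480°
Rodrigues: sinθ=0.34988, 1−cosθ=0.06320; R = I + sinθ·[k]× + (1−cosθ)·[k]×²:
    [+0.99212 +0.03620 -0.11999]
    [-0.07362 +0.94312 -0.32419]
    [+0.10143 +0.33046 +0.93835]
t = (-0.2558, 0.1861, 0.7655) m
M0: Pc = R·M0+t = (-0.35426, +0.29082, +0.78909); u = 573.2·(-0.35426)/0.78909 + 309.9 = 52.5643, v = 407.9·(+0.29082)/0.78909 + 226.7 = 377.0344
M1: Pc = R·M1+t = (-0.14988, +0.27566, +0.80998); u = 573.2·(-0.14988)/0.80998 + 309.9 = 203.8325, v = 407.9·(+0.27566)/0.80998 + 226.7 = 365.5189
M2: Pc = R·M2+t = (-0.15734, +0.08138, +0.74191); u = 573.2·(-0.15734)/0.74191 + 309.9 = 188.3381, v = 407.9·(+0.08138)/0.74191 + 226.7 = 271.4398
M3: Pc = R·M3+t = (-0.36172, +0.09654, +0.72102); u = 573.2·(-0.36172)/0.72102 + 309.9 = 22.3388, v = 407.9·(+0.09654)/0.72102 + 226.7 = 281.3163

c0=(52.56, 377.03) c1=(203.83, 365.52) c2=(188.34, 271.44) c3=(22.34, 281.32)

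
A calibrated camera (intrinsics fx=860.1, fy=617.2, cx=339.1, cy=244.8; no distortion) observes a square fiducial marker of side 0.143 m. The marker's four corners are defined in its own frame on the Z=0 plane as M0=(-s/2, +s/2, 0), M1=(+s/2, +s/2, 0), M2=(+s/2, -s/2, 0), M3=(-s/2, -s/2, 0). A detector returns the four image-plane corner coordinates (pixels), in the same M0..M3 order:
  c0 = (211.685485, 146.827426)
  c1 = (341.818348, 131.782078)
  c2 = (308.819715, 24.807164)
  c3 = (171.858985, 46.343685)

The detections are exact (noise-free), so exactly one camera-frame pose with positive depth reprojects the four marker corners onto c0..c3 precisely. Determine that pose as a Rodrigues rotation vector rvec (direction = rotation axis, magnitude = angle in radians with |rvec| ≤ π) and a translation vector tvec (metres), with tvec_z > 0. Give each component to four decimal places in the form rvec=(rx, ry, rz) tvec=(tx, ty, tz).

Intrinsics K: fx=860.1, fy=617.2, cx=339.1, cy=244.8
Marker side s = 0.143 m; corners in marker frame (Z=0):
  M0 = (-0.0715, +0.0715, 0)
  M1 = (+0.0715, +0.0715, 0)
  M2 = (+0.0715, -0.0715, 0)
  M3 = (-0.0715, -0.0715, 0)
Detected image corners:
  c0 = (211.685485, 146.827426) px
  c1 = (341.818348, 131.782078) px
  c2 = (308.819715, 24.807164) px
  c3 = (171.858985, 46.343685) px
Planar DLT: solve 8×8 A·h = b for H (H[2,2]=1):
  H  [+840.71774 +372.87523 +257.43165]
  H  [-158.41973 +764.58303 +89.36098]
  H  [-0.35738 +0.45498 +1.00000]
B = K⁻¹H; ‖b₁‖=1.179690, ‖b₂‖=1.179690; λ = 2/(‖b₁‖+‖b₂‖) = 0.847680, sign → tz>0 ⇒ λ=+0.847680
r₁ = λ·B[:,0] = (+0.94802,-0.09742,-0.30294); r₂ = λ·B[:,1] = (+0.21544,+0.89713,+0.38567)
r₃ = r₁×r₂ = (+0.23421,-0.43089,+0.87148); SVD([r₁ r₂ r₃]) → R = UVᵀ:
  R  [+0.94802 +0.21544 +0.23421]
  R  [-0.09742 +0.89713 -0.43089]
  R  [-0.30294 +0.38567 +0.87148]
t = (-0.08049, -0.21348, +0.84768) m
tr R = 2.716628; θ = arccos((tr R − 1)/2) = 0.538822 rad = 30.872°
axis k = ((R−Rᵀ)₃₂, (R−Rᵀ)₁₃, (R−Rᵀ)₂₁) / (2 sinθ) = (+0.795677, +0.523413, -0.304855)
rvec = θ·k = (+0.428728, +0.282027, -0.164263)

rvec=(0.4287, 0.2820, -0.1643) tvec=(-0.0805, -0.2135, 0.8477)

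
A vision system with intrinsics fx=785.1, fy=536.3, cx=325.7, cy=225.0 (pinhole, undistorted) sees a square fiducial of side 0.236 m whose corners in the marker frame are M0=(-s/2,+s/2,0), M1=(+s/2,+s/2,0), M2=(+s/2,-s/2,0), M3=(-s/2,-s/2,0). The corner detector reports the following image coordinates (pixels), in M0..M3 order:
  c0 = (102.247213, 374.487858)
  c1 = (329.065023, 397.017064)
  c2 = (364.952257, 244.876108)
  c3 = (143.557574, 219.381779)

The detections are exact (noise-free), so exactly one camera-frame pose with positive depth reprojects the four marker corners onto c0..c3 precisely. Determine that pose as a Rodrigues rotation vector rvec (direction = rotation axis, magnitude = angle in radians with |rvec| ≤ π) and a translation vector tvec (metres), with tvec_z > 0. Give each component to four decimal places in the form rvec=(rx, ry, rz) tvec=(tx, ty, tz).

rvec=(-0.0641, -0.0840, 0.1663) tvec=(-0.0933, 0.1274, 0.8200)

Intrinsics K: fx=785.1, fy=536.3, cx=325.7, cy=225.0
Marker side s = 0.236 m; corners in marker frame (Z=0):
  M0 = (-0.1180, +0.1180, 0)
  M1 = (+0.1180, +0.1180, 0)
  M2 = (+0.1180, -0.1180, 0)
  M3 = (-0.1180, -0.1180, 0)
Detected image corners:
  c0 = (102.247213, 374.487858) px
  c1 = (329.065023, 397.017064) px
  c2 = (364.952257, 244.876108) px
  c3 = (143.557574, 219.381779) px
Planar DLT: solve 8×8 A·h = b for H (H[2,2]=1):
  H  [+971.86493 -183.66248 +236.41106]
  H  [+131.23451 +624.26656 +308.29495]
  H  [+0.09525 -0.08613 +1.00000]
B = K⁻¹H; ‖b₁‖=1.219463, ‖b₂‖=1.219463; λ = 2/(‖b₁‖+‖b₂‖) = 0.820033, sign → tz>0 ⇒ λ=+0.820033
r₁ = λ·B[:,0] = (+0.98271,+0.16790,+0.07811); r₂ = λ·B[:,1] = (-0.16253,+0.98417,-0.07063)
r₃ = r₁×r₂ = (-0.08873,+0.05672,+0.99444); SVD([r₁ r₂ r₃]) → R = UVᵀ:
  R  [+0.98271 -0.16253 -0.08873]
  R  [+0.16790 +0.98417 +0.05672]
  R  [+0.07811 -0.07063 +0.99444]
t = (-0.09326, +0.12736, +0.82003) m
tr R = 2.961317; θ = arccos((tr R − 1)/2) = 0.196998 rad = 11.287°
axis k = ((R−Rᵀ)₃₂, (R−Rᵀ)₁₃, (R−Rᵀ)₂₁) / (2 sinθ) = (-0.325320, -0.426195, +0.844112)
rvec = θ·k = (-0.064087, -0.083960, +0.166288)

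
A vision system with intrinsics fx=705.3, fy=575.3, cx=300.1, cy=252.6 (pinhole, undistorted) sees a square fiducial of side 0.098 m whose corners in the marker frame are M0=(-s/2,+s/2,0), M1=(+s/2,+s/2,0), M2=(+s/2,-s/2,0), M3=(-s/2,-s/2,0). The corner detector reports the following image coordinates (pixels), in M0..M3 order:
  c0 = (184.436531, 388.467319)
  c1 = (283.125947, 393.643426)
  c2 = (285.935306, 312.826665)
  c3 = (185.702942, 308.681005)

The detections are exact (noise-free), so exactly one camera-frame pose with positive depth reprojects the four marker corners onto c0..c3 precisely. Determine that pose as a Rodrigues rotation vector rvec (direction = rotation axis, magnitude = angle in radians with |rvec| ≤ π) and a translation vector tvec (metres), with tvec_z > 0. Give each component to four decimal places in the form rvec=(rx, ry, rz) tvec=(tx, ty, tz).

Intrinsics K: fx=705.3, fy=575.3, cx=300.1, cy=252.6
Marker side s = 0.098 m; corners in marker frame (Z=0):
  M0 = (-0.0490, +0.0490, 0)
  M1 = (+0.0490, +0.0490, 0)
  M2 = (+0.0490, -0.0490, 0)
  M3 = (-0.0490, -0.0490, 0)
Detected image corners:
  c0 = (184.436531, 388.467319) px
  c1 = (283.125947, 393.643426) px
  c2 = (285.935306, 312.826665) px
  c3 = (185.702942, 308.681005) px
Planar DLT: solve 8×8 A·h = b for H (H[2,2]=1):
  H  [+981.98387 +15.75408 +234.45136]
  H  [-1.51341 +873.90826 +351.19441]
  H  [-0.13996 +0.15543 +1.00000]
B = K⁻¹H; ‖b₁‖=1.459762, ‖b₂‖=1.459762; λ = 2/(‖b₁‖+‖b₂‖) = 0.685043, sign → tz>0 ⇒ λ=+0.685043
r₁ = λ·B[:,0] = (+0.99458,+0.04030,-0.09588); r₂ = λ·B[:,1] = (-0.03000,+0.99386,+0.10648)
r₃ = r₁×r₂ = (+0.09958,-0.10302,+0.98968); SVD([r₁ r₂ r₃]) → R = UVᵀ:
  R  [+0.99458 -0.03000 +0.09958]
  R  [+0.04030 +0.99386 -0.10302]
  R  [-0.09588 +0.10648 +0.98968]
t = (-0.06376, +0.11740, +0.68504) m
tr R = 2.978121; θ = arccos((tr R − 1)/2) = 0.148050 rad = 8.483°
axis k = ((R−Rᵀ)₃₂, (R−Rᵀ)₁₃, (R−Rᵀ)₂₁) / (2 sinθ) = (+0.710112, +0.662540, +0.238288)
rvec = θ·k = (+0.105132, +0.098089, +0.035279)

rvec=(0.1051, 0.0981, 0.0353) tvec=(-0.0638, 0.1174, 0.6850)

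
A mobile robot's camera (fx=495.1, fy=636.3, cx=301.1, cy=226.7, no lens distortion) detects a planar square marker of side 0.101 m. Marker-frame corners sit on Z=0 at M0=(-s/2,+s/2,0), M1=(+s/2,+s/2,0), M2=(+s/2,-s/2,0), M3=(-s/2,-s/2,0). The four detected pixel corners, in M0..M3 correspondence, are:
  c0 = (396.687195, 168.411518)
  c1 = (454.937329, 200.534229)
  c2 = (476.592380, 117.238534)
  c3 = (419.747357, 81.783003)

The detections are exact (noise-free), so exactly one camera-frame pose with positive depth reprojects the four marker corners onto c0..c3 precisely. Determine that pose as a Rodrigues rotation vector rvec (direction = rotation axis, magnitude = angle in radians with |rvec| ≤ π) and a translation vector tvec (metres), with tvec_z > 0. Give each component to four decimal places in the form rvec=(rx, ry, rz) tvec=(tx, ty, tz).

rvec=(-0.0037, -0.3083, 0.3439) tvec=(0.1950, -0.0939, 0.7072)

Intrinsics K: fx=495.1, fy=636.3, cx=301.1, cy=226.7
Marker side s = 0.101 m; corners in marker frame (Z=0):
  M0 = (-0.0505, +0.0505, 0)
  M1 = (+0.0505, +0.0505, 0)
  M2 = (+0.0505, -0.0505, 0)
  M3 = (-0.0505, -0.0505, 0)
Detected image corners:
  c0 = (396.687195, 168.411518) px
  c1 = (454.937329, 200.534229) px
  c2 = (476.592380, 117.238534) px
  c3 = (419.747357, 81.783003) px
Planar DLT: solve 8×8 A·h = b for H (H[2,2]=1):
  H  [+753.14899 -255.60501 +437.64533]
  H  [+394.20317 +829.68491 +142.18106]
  H  [+0.41969 -0.07870 +1.00000]
B = K⁻¹H; ‖b₁‖=1.414113, ‖b₂‖=1.414113; λ = 2/(‖b₁‖+‖b₂‖) = 0.707157, sign → tz>0 ⇒ λ=+0.707157
r₁ = λ·B[:,0] = (+0.89524,+0.33236,+0.29678); r₂ = λ·B[:,1] = (-0.33124,+0.94190,-0.05565)
r₃ = r₁×r₂ = (-0.29804,-0.04848,+0.95332); SVD([r₁ r₂ r₃]) → R = UVᵀ:
  R  [+0.89524 -0.33124 -0.29804]
  R  [+0.33236 +0.94190 -0.04848]
  R  [+0.29678 -0.05565 +0.95332]
t = (+0.19503, -0.09393, +0.70716) m
tr R = 2.790466; θ = arccos((tr R − 1)/2) = 0.461842 rad = 26.462°
axis k = ((R−Rᵀ)₃₂, (R−Rᵀ)₁₃, (R−Rᵀ)₂₁) / (2 sinθ) = (-0.008041, -0.667441, +0.744619)
rvec = θ·k = (-0.003714, -0.308253, +0.343897)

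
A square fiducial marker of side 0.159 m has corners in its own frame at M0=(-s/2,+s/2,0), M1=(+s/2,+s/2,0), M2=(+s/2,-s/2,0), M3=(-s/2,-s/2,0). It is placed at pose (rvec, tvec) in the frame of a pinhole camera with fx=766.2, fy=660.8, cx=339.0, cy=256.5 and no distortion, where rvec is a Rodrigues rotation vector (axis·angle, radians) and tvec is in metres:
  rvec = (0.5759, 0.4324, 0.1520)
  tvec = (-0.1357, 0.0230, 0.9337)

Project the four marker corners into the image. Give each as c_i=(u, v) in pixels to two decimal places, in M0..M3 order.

Intrinsics K: fx=766.2, fy=660.8, cx=339.0, cy=256.5
Marker side s = 0.159 m; corners in marker frame (Z=0):
  M0 = (-0.0795, +0.0795, 0)
  M1 = (+0.0795, +0.0795, 0)
  M2 = (+0.0795, -0.0795, 0)
  M3 = (-0.0795, -0.0795, 0)
rvec = (0.5759, 0.4324, 0.1520), |rvec| = θ = 0.73603 rad = 42.171°
Rodrigues: sinθ=0.67135, 1−cosθ=0.25886; R = I + sinθ·[k]× + (1−cosθ)·[k]×²:
    [+0.89962 -0.01965 +0.43623]
    [+0.25763 +0.83048 -0.49389]
    [-0.35258 +0.55670 +0.75218]
t = (-0.1357, 0.0230, 0.9337) m
M0: Pc = R·M0+t = (-0.20878, +0.06854, +1.00599); u = 766.2·(-0.20878)/1.00599 + 339.0 = 179.9831, v = 660.8·(+0.06854)/1.00599 + 256.5 = 301.5227
M1: Pc = R·M1+t = (-0.06574, +0.10951, +0.94993); u = 766.2·(-0.06574)/0.94993 + 339.0 = 285.9728, v = 660.8·(+0.10951)/0.94993 + 256.5 = 332.6752
M2: Pc = R·M2+t = (-0.06262, -0.02254, +0.86141); u = 766.2·(-0.06262)/0.86141 + 339.0 = 283.3035, v = 660.8·(-0.02254)/0.86141 + 256.5 = 239.2081
M3: Pc = R·M3+t = (-0.20566, -0.06351, +0.91747); u = 766.2·(-0.20566)/0.91747 + 339.0 = 167.2513, v = 660.8·(-0.06351)/0.91747 + 256.5 = 210.7611

c0=(179.98, 301.52) c1=(285.97, 332.68) c2=(283.30, 239.21) c3=(167.25, 210.76)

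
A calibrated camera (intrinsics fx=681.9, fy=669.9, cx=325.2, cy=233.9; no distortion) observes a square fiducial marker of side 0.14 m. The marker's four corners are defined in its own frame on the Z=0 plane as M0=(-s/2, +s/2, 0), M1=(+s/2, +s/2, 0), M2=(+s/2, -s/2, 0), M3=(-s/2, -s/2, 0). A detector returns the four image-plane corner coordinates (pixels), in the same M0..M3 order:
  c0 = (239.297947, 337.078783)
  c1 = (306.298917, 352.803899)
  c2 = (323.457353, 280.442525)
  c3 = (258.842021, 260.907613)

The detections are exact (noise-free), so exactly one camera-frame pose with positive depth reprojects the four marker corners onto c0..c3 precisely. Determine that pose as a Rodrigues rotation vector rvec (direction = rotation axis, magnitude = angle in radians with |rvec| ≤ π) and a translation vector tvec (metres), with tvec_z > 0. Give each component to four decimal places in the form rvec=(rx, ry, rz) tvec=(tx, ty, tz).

Intrinsics K: fx=681.9, fy=669.9, cx=325.2, cy=233.9
Marker side s = 0.14 m; corners in marker frame (Z=0):
  M0 = (-0.0700, +0.0700, 0)
  M1 = (+0.0700, +0.0700, 0)
  M2 = (+0.0700, -0.0700, 0)
  M3 = (-0.0700, -0.0700, 0)
Detected image corners:
  c0 = (239.297947, 337.078783) px
  c1 = (306.298917, 352.803899) px
  c2 = (323.457353, 280.442525) px
  c3 = (258.842021, 260.907613) px
Planar DLT: solve 8×8 A·h = b for H (H[2,2]=1):
  H  [+583.13368 -172.29835 +282.99286]
  H  [+249.59973 +484.83555 +307.67368]
  H  [+0.40132 -0.14703 +1.00000]
B = K⁻¹H; ‖b₁‖=0.809747, ‖b₂‖=0.809747; λ = 2/(‖b₁‖+‖b₂‖) = 1.234954, sign → tz>0 ⇒ λ=+1.234954
r₁ = λ·B[:,0] = (+0.81972,+0.28709,+0.49562); r₂ = λ·B[:,1] = (-0.22545,+0.95719,-0.18157)
r₃ = r₁×r₂ = (-0.52652,+0.03710,+0.84935); SVD([r₁ r₂ r₃]) → R = UVᵀ:
  R  [+0.81972 -0.22545 -0.52652]
  R  [+0.28709 +0.95719 +0.03710]
  R  [+0.49562 -0.18157 +0.84935]
t = (-0.07644, +0.13600, +1.23495) m
tr R = 2.626258; θ = arccos((tr R − 1)/2) = 0.621288 rad = 35.597°
axis k = ((R−Rᵀ)₃₂, (R−Rᵀ)₁₃, (R−Rᵀ)₂₁) / (2 sinθ) = (-0.187833, -0.878003, +0.440260)
rvec = θ·k = (-0.116699, -0.545493, +0.273529)

rvec=(-0.1167, -0.5455, 0.2735) tvec=(-0.0764, 0.1360, 1.2350)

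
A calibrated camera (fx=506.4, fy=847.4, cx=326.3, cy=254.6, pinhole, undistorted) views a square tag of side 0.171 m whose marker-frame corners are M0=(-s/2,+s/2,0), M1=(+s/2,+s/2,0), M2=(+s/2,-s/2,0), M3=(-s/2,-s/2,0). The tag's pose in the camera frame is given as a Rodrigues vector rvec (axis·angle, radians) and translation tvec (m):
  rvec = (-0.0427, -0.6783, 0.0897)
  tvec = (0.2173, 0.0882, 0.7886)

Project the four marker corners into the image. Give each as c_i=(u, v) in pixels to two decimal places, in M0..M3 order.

c0=(427.08, 446.34) c1=(494.47, 438.62) c2=(499.18, 265.97) c3=(433.54, 248.69)

Intrinsics K: fx=506.4, fy=847.4, cx=326.3, cy=254.6
Marker side s = 0.171 m; corners in marker frame (Z=0):
  M0 = (-0.0855, +0.0855, 0)
  M1 = (+0.0855, +0.0855, 0)
  M2 = (+0.0855, -0.0855, 0)
  M3 = (-0.0855, -0.0855, 0)
rvec = (-0.0427, -0.6783, 0.0897), |rvec| = θ = 0.68554 rad = 39.278°
Rodrigues: sinθ=0.63309, 1−cosθ=0.22592; R = I + sinθ·[k]× + (1−cosθ)·[k]×²:
    [+0.77496 -0.06891 -0.62825]
    [+0.09676 +0.99526 +0.01018]
    [+0.62456 -0.06868 +0.77795]
t = (0.2173, 0.0882, 0.7886) m
M0: Pc = R·M0+t = (+0.14515, +0.16502, +0.72933); u = 506.4·(+0.14515)/0.72933 + 326.3 = 427.0826, v = 847.4·(+0.16502)/0.72933 + 254.6 = 446.3370
M1: Pc = R·M1+t = (+0.27767, +0.18157, +0.83613); u = 506.4·(+0.27767)/0.83613 + 326.3 = 494.4685, v = 847.4·(+0.18157)/0.83613 + 254.6 = 438.6152
M2: Pc = R·M2+t = (+0.28945, +0.01138, +0.84787); u = 506.4·(+0.28945)/0.84787 + 326.3 = 499.1773, v = 847.4·(+0.01138)/0.84787 + 254.6 = 265.9723
M3: Pc = R·M3+t = (+0.15693, -0.00517, +0.74107); u = 506.4·(+0.15693)/0.74107 + 326.3 = 433.5380, v = 847.4·(-0.00517)/0.74107 + 254.6 = 248.6912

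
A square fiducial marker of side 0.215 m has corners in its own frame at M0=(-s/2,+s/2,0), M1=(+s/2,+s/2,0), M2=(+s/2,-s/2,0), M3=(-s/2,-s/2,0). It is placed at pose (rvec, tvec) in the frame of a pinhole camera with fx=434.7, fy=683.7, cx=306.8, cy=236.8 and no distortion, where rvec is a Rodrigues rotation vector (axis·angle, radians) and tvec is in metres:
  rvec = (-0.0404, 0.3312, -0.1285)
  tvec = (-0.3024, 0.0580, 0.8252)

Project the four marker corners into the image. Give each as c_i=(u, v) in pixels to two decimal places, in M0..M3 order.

c0=(107.92, 380.04) c1=(202.13, 367.85) c2=(189.87, 182.96) c3=(98.05, 209.73)

Intrinsics K: fx=434.7, fy=683.7, cx=306.8, cy=236.8
Marker side s = 0.215 m; corners in marker frame (Z=0):
  M0 = (-0.1075, +0.1075, 0)
  M1 = (+0.1075, +0.1075, 0)
  M2 = (+0.1075, -0.1075, 0)
  M3 = (-0.1075, -0.1075, 0)
rvec = (-0.0404, 0.3312, -0.1285), |rvec| = θ = 0.35754 rad = 20.486°
Rodrigues: sinθ=0.34997, 1−cosθ=0.06324; R = I + sinθ·[k]× + (1−cosθ)·[k]×²:
    [+0.93757 +0.11916 +0.32676]
    [-0.13240 +0.99102 +0.01849]
    [-0.32162 -0.06060 +0.94493]
t = (-0.3024, 0.0580, 0.8252) m
M0: Pc = R·M0+t = (-0.39038, +0.17877, +0.85326); u = 434.7·(-0.39038)/0.85326 + 306.8 = 107.9185, v = 683.7·(+0.17877)/0.85326 + 236.8 = 380.0432
M1: Pc = R·M1+t = (-0.18880, +0.15030, +0.78411); u = 434.7·(-0.18880)/0.78411 + 306.8 = 202.1310, v = 683.7·(+0.15030)/0.78411 + 236.8 = 367.8549
M2: Pc = R·M2+t = (-0.21442, -0.06277, +0.79714); u = 434.7·(-0.21442)/0.79714 + 306.8 = 189.8708, v = 683.7·(-0.06277)/0.79714 + 236.8 = 182.9645
M3: Pc = R·M3+t = (-0.41600, -0.03430, +0.86629); u = 434.7·(-0.41600)/0.86629 + 306.8 = 98.0539, v = 683.7·(-0.03430)/0.86629 + 236.8 = 209.7277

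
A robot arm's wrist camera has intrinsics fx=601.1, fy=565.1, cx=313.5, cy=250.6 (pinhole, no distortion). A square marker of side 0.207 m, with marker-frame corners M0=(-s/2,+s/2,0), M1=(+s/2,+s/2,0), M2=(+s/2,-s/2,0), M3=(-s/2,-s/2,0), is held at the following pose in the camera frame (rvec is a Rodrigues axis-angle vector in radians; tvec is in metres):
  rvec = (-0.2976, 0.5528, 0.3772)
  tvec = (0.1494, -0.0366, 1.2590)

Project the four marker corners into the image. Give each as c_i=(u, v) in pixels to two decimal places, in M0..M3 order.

c0=(324.73, 262.77) c1=(408.46, 290.22) c2=(448.87, 203.70) c3=(363.87, 184.47)

Intrinsics K: fx=601.1, fy=565.1, cx=313.5, cy=250.6
Marker side s = 0.207 m; corners in marker frame (Z=0):
  M0 = (-0.1035, +0.1035, 0)
  M1 = (+0.1035, +0.1035, 0)
  M2 = (+0.1035, -0.1035, 0)
  M3 = (-0.1035, -0.1035, 0)
rvec = (-0.2976, 0.5528, 0.3772), |rvec| = θ = 0.73242 rad = 41.964°
Rodrigues: sinθ=0.66867, 1−cosθ=0.25644; R = I + sinθ·[k]× + (1−cosθ)·[k]×²:
    [+0.78590 -0.42301 +0.45102]
    [+0.26572 +0.88965 +0.37138]
    [-0.55835 -0.17202 +0.81158]
t = (0.1494, -0.0366, 1.2590) m
M0: Pc = R·M0+t = (+0.02428, +0.02798, +1.29899); u = 601.1·(+0.02428)/1.29899 + 313.5 = 324.7343, v = 565.1·(+0.02798)/1.29899 + 250.6 = 262.7704
M1: Pc = R·M1+t = (+0.18696, +0.08298, +1.18341); u = 601.1·(+0.18696)/1.18341 + 313.5 = 408.4638, v = 565.1·(+0.08298)/1.18341 + 250.6 = 290.2250
M2: Pc = R·M2+t = (+0.27452, -0.10118, +1.21901); u = 601.1·(+0.27452)/1.21901 + 313.5 = 448.8679, v = 565.1·(-0.10118)/1.21901 + 250.6 = 203.6978
M3: Pc = R·M3+t = (+0.11184, -0.15618, +1.33459); u = 601.1·(+0.11184)/1.33459 + 313.5 = 363.8733, v = 565.1·(-0.15618)/1.33459 + 250.6 = 184.4691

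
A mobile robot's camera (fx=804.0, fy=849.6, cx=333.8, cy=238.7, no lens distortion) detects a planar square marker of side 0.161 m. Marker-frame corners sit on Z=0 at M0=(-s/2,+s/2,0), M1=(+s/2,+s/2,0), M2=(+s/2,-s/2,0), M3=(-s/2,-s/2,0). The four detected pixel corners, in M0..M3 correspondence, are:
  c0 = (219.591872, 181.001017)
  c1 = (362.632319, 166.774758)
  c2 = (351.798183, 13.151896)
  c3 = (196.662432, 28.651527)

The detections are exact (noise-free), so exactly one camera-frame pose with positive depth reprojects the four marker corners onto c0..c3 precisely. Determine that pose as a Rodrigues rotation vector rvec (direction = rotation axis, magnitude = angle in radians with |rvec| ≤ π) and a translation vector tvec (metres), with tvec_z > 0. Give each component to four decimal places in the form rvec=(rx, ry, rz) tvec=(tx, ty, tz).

rvec=(0.4515, -0.0188, -0.0926) tvec=(-0.0547, -0.1408, 0.8657)

Intrinsics K: fx=804.0, fy=849.6, cx=333.8, cy=238.7
Marker side s = 0.161 m; corners in marker frame (Z=0):
  M0 = (-0.0805, +0.0805, 0)
  M1 = (+0.0805, +0.0805, 0)
  M2 = (+0.0805, -0.0805, 0)
  M3 = (-0.0805, -0.0805, 0)
Detected image corners:
  c0 = (219.591872, 181.001017) px
  c1 = (362.632319, 166.774758) px
  c2 = (351.798183, 13.151896) px
  c3 = (196.662432, 28.651527) px
Planar DLT: solve 8×8 A·h = b for H (H[2,2]=1):
  H  [+923.72146 +247.39006 +282.99753]
  H  [-92.42016 +999.33140 +100.50120]
  H  [-0.00271 +0.50421 +1.00000]
B = K⁻¹H; ‖b₁‖=1.155099, ‖b₂‖=1.155099; λ = 2/(‖b₁‖+‖b₂‖) = 0.865727, sign → tz>0 ⇒ λ=+0.865727
r₁ = λ·B[:,0] = (+0.99562,-0.09351,-0.00235); r₂ = λ·B[:,1] = (+0.08516,+0.89566,+0.43651)
r₃ = r₁×r₂ = (-0.03872,-0.43480,+0.89970); SVD([r₁ r₂ r₃]) → R = UVᵀ:
  R  [+0.99562 +0.08516 -0.03872]
  R  [-0.09351 +0.89566 -0.43480]
  R  [-0.00235 +0.43651 +0.89970]
t = (-0.05470, -0.14082, +0.86573) m
tr R = 2.790972; θ = arccos((tr R − 1)/2) = 0.461274 rad = 26.429°
axis k = ((R−Rᵀ)₃₂, (R−Rᵀ)₁₃, (R−Rᵀ)₂₁) / (2 sinθ) = (+0.978798, -0.040854, -0.200713)
rvec = θ·k = (+0.451494, -0.018845, -0.092584)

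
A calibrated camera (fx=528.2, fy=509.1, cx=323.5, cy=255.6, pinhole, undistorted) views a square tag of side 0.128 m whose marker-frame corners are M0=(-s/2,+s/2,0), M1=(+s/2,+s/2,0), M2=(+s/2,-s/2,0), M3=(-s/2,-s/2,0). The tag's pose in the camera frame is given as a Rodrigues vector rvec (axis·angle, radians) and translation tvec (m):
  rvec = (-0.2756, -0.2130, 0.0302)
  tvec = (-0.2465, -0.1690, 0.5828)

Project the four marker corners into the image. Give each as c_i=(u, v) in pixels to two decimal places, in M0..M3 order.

c0=(27.88, 153.09) c1=(155.47, 164.34) c2=(165.11, 67.35) c3=(45.54, 52.44)

Intrinsics K: fx=528.2, fy=509.1, cx=323.5, cy=255.6
Marker side s = 0.128 m; corners in marker frame (Z=0):
  M0 = (-0.0640, +0.0640, 0)
  M1 = (+0.0640, +0.0640, 0)
  M2 = (+0.0640, -0.0640, 0)
  M3 = (-0.0640, -0.0640, 0)
rvec = (-0.2756, -0.2130, 0.0302), |rvec| = θ = 0.34962 rad = 20.032°
Rodrigues: sinθ=0.34254, 1−cosθ=0.06050; R = I + sinθ·[k]× + (1−cosθ)·[k]×²:
    [+0.97709 -0.00053 -0.21281]
    [+0.05864 +0.96196 +0.26684]
    [+0.20457 -0.27320 +0.93995]
t = (-0.2465, -0.1690, 0.5828) m
M0: Pc = R·M0+t = (-0.30907, -0.11119, +0.55222); u = 528.2·(-0.30907)/0.55222 + 323.5 = 27.8768, v = 509.1·(-0.11119)/0.55222 + 255.6 = 153.0947
M1: Pc = R·M1+t = (-0.18400, -0.10368, +0.57841); u = 528.2·(-0.18400)/0.57841 + 323.5 = 155.4715, v = 509.1·(-0.10368)/0.57841 + 255.6 = 164.3419
M2: Pc = R·M2+t = (-0.18393, -0.22681, +0.61338); u = 528.2·(-0.18393)/0.61338 + 323.5 = 165.1102, v = 509.1·(-0.22681)/0.61338 + 255.6 = 67.3471
M3: Pc = R·M3+t = (-0.30900, -0.23432, +0.58719); u = 528.2·(-0.30900)/0.58719 + 323.5 = 45.5441, v = 509.1·(-0.23432)/0.58719 + 255.6 = 52.4445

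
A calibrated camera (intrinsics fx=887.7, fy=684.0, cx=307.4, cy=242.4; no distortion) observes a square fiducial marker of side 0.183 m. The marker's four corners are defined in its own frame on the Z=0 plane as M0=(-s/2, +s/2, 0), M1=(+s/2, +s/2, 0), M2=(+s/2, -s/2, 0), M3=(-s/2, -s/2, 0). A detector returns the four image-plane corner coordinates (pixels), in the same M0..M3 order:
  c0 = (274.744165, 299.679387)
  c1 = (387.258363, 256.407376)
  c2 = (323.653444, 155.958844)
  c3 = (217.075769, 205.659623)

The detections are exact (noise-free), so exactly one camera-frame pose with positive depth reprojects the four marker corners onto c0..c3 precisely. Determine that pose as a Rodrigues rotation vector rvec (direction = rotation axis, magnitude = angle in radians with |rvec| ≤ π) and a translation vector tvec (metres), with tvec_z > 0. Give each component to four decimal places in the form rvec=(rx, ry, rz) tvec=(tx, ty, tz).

rvec=(0.0224, 0.4906, -0.4597) tvec=(-0.0116, -0.0211, 1.1553)

Intrinsics K: fx=887.7, fy=684.0, cx=307.4, cy=242.4
Marker side s = 0.183 m; corners in marker frame (Z=0):
  M0 = (-0.0915, +0.0915, 0)
  M1 = (+0.0915, +0.0915, 0)
  M2 = (+0.0915, -0.0915, 0)
  M3 = (-0.0915, -0.0915, 0)
Detected image corners:
  c0 = (274.744165, 299.679387) px
  c1 = (387.258363, 256.407376) px
  c2 = (323.653444, 155.958844) px
  c3 = (217.075769, 205.659623) px
Planar DLT: solve 8×8 A·h = b for H (H[2,2]=1):
  H  [+478.93548 +307.89755 +298.47917]
  H  [-345.37513 +513.25237 +229.93378]
  H  [-0.39764 -0.07603 +1.00000]
B = K⁻¹H; ‖b₁‖=0.865595, ‖b₂‖=0.865595; λ = 2/(‖b₁‖+‖b₂‖) = 1.155275, sign → tz>0 ⇒ λ=+1.155275
r₁ = λ·B[:,0] = (+0.78238,-0.42054,-0.45938); r₂ = λ·B[:,1] = (+0.43112,+0.89801,-0.08783)
r₃ = r₁×r₂ = (+0.44947,-0.12933,+0.88389); SVD([r₁ r₂ r₃]) → R = UVᵀ:
  R  [+0.78238 +0.43112 +0.44947]
  R  [-0.42054 +0.89801 -0.12933]
  R  [-0.45938 -0.08783 +0.88389]
t = (-0.01161, -0.02106, +1.15527) m
tr R = 2.564271; θ = arccos((tr R − 1)/2) = 0.672710 rad = 38.543°
axis k = ((R−Rᵀ)₃₂, (R−Rᵀ)₁₃, (R−Rᵀ)₂₁) / (2 sinθ) = (+0.033300, +0.729287, -0.683397)
rvec = θ·k = (+0.022401, +0.490599, -0.459728)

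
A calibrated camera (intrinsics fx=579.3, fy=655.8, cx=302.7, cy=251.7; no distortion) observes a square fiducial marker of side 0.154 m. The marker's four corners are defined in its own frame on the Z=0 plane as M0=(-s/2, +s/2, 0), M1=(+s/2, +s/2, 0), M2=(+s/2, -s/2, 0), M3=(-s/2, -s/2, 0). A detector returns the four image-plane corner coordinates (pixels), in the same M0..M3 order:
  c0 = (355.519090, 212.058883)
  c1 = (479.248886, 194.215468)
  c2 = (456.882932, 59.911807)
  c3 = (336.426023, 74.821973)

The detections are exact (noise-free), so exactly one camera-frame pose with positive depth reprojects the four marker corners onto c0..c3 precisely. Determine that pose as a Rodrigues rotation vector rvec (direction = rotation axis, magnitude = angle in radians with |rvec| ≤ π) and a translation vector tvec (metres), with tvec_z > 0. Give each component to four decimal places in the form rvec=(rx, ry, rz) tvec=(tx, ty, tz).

Intrinsics K: fx=579.3, fy=655.8, cx=302.7, cy=251.7
Marker side s = 0.154 m; corners in marker frame (Z=0):
  M0 = (-0.0770, +0.0770, 0)
  M1 = (+0.0770, +0.0770, 0)
  M2 = (+0.0770, -0.0770, 0)
  M3 = (-0.0770, -0.0770, 0)
Detected image corners:
  c0 = (355.519090, 212.058883) px
  c1 = (479.248886, 194.215468) px
  c2 = (456.882932, 59.911807) px
  c3 = (336.426023, 74.821973) px
Planar DLT: solve 8×8 A·h = b for H (H[2,2]=1):
  H  [+840.23531 +55.77562 +407.41396]
  H  [-90.38982 +855.31207 +134.16470]
  H  [+0.11690 -0.19392 +1.00000]
B = K⁻¹H; ‖b₁‖=1.406178, ‖b₂‖=1.406178; λ = 2/(‖b₁‖+‖b₂‖) = 0.711148, sign → tz>0 ⇒ λ=+0.711148
r₁ = λ·B[:,0] = (+0.98803,-0.12993,+0.08313); r₂ = λ·B[:,1] = (+0.14053,+0.98043,-0.13790)
r₃ = r₁×r₂ = (-0.06359,+0.14793,+0.98695); SVD([r₁ r₂ r₃]) → R = UVᵀ:
  R  [+0.98803 +0.14053 -0.06359]
  R  [-0.12993 +0.98043 +0.14793]
  R  [+0.08313 -0.13790 +0.98695]
t = (+0.12855, -0.12745, +0.71115) m
tr R = 2.955409; θ = arccos((tr R − 1)/2) = 0.211559 rad = 12.121°
axis k = ((R−Rᵀ)₃₂, (R−Rᵀ)₁₃, (R−Rᵀ)₂₁) / (2 sinθ) = (-0.680614, -0.349359, -0.643982)
rvec = θ·k = (-0.143990, -0.073910, -0.136240)

rvec=(-0.1440, -0.0739, -0.1362) tvec=(0.1285, -0.1275, 0.7111)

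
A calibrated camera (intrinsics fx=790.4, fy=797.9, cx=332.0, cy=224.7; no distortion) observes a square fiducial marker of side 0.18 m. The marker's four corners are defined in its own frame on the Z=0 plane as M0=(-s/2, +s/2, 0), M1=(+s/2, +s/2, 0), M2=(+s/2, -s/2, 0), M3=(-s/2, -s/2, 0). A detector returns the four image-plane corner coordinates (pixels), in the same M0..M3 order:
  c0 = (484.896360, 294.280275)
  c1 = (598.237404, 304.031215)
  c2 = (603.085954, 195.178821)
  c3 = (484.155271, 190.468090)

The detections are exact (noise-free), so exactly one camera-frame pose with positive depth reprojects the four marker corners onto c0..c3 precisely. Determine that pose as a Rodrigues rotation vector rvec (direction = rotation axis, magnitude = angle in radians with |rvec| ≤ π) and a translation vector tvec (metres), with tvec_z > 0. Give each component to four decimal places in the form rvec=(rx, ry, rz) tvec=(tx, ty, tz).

rvec=(0.3468, 0.3684, -0.0084) tvec=(0.3333, 0.0355, 1.2600)

Intrinsics K: fx=790.4, fy=797.9, cx=332.0, cy=224.7
Marker side s = 0.18 m; corners in marker frame (Z=0):
  M0 = (-0.0900, +0.0900, 0)
  M1 = (+0.0900, +0.0900, 0)
  M2 = (+0.0900, -0.0900, 0)
  M3 = (-0.0900, -0.0900, 0)
Detected image corners:
  c0 = (484.896360, 294.280275) px
  c1 = (598.237404, 304.031215) px
  c2 = (603.085954, 195.178821) px
  c3 = (484.155271, 190.468090) px
Planar DLT: solve 8×8 A·h = b for H (H[2,2]=1):
  H  [+492.26528 +131.36939 +541.10001]
  H  [-28.66572 +654.93261 +247.15376]
  H  [-0.28118 +0.26242 +1.00000]
B = K⁻¹H; ‖b₁‖=0.793654, ‖b₂‖=0.793654; λ = 2/(‖b₁‖+‖b₂‖) = 1.259996, sign → tz>0 ⇒ λ=+1.259996
r₁ = λ·B[:,0] = (+0.93355,+0.05451,-0.35429); r₂ = λ·B[:,1] = (+0.07053,+0.94112,+0.33064)
r₃ = r₁×r₂ = (+0.35145,-0.33366,+0.87473); SVD([r₁ r₂ r₃]) → R = UVᵀ:
  R  [+0.93355 +0.07053 +0.35145]
  R  [+0.05451 +0.94112 -0.33366]
  R  [-0.35429 +0.33064 +0.87473]
t = (+0.33333, +0.03546, +1.26000) m
tr R = 2.749394; θ = arccos((tr R − 1)/2) = 0.505986 rad = 28.991°
axis k = ((R−Rᵀ)₃₂, (R−Rᵀ)₁₃, (R−Rᵀ)₂₁) / (2 sinθ) = (+0.685318, +0.728056, -0.016537)
rvec = θ·k = (+0.346762, +0.368386, -0.008367)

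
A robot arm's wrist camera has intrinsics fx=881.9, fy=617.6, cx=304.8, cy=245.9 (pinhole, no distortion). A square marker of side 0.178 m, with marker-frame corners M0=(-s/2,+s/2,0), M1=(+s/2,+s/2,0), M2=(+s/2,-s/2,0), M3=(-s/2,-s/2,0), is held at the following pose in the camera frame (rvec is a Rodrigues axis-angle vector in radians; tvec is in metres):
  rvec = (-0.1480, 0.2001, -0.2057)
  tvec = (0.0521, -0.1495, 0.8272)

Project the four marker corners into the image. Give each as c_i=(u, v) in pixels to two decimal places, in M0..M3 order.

Intrinsics K: fx=881.9, fy=617.6, cx=304.8, cy=245.9
Marker side s = 0.178 m; corners in marker frame (Z=0):
  M0 = (-0.0890, +0.0890, 0)
  M1 = (+0.0890, +0.0890, 0)
  M2 = (+0.0890, -0.0890, 0)
  M3 = (-0.0890, -0.0890, 0)
rvec = (-0.1480, 0.2001, -0.2057), |rvec| = θ = 0.32289 rad = 18.500°
Rodrigues: sinθ=0.31731, 1−cosθ=0.05168; R = I + sinθ·[k]× + (1−cosθ)·[k]×²:
    [+0.95918 +0.18747 +0.21173]
    [-0.21682 +0.96817 +0.12504]
    [-0.18155 -0.16584 +0.96930]
t = (0.0521, -0.1495, 0.8272) m
M0: Pc = R·M0+t = (-0.01658, -0.04404, +0.82860); u = 881.9·(-0.01658)/0.82860 + 304.8 = 287.1506, v = 617.6·(-0.04404)/0.82860 + 245.9 = 213.0778
M1: Pc = R·M1+t = (+0.15415, -0.08263, +0.79628); u = 881.9·(+0.15415)/0.79628 + 304.8 = 475.5262, v = 617.6·(-0.08263)/0.79628 + 245.9 = 181.8116
M2: Pc = R·M2+t = (+0.12078, -0.25496, +0.82580); u = 881.9·(+0.12078)/0.82580 + 304.8 = 433.7876, v = 617.6·(-0.25496)/0.82580 + 245.9 = 55.2175
M3: Pc = R·M3+t = (-0.04995, -0.21637, +0.85812); u = 881.9·(-0.04995)/0.85812 + 304.8 = 253.4642, v = 617.6·(-0.21637)/0.85812 + 245.9 = 90.1755

c0=(287.15, 213.08) c1=(475.53, 181.81) c2=(433.79, 55.22) c3=(253.46, 90.18)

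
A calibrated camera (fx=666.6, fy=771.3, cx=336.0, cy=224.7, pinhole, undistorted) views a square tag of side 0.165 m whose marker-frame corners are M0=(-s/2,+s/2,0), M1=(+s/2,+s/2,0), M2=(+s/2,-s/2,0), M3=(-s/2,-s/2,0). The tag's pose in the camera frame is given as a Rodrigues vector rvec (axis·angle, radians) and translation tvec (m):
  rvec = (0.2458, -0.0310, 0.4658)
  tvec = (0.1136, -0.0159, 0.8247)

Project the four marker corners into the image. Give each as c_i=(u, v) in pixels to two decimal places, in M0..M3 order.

Intrinsics K: fx=666.6, fy=771.3, cx=336.0, cy=224.7
Marker side s = 0.165 m; corners in marker frame (Z=0):
  M0 = (-0.0825, +0.0825, 0)
  M1 = (+0.0825, +0.0825, 0)
  M2 = (+0.0825, -0.0825, 0)
  M3 = (-0.0825, -0.0825, 0)
rvec = (0.2458, -0.0310, 0.4658), |rvec| = θ = 0.52759 rad = 30.229°
Rodrigues: sinθ=0.50345, 1−cosθ=0.13598; R = I + sinθ·[k]× + (1−cosθ)·[k]×²:
    [+0.89354 -0.44821 +0.02635]
    [+0.44077 +0.86449 -0.24161]
    [+0.08551 +0.22750 +0.97002]
t = (0.1136, -0.0159, 0.8247) m
M0: Pc = R·M0+t = (+0.00291, +0.01906, +0.83641); u = 666.6·(+0.00291)/0.83641 + 336.0 = 338.3156, v = 771.3·(+0.01906)/0.83641 + 224.7 = 242.2738
M1: Pc = R·M1+t = (+0.15034, +0.09178, +0.85052); u = 666.6·(+0.15034)/0.85052 + 336.0 = 453.8289, v = 771.3·(+0.09178)/0.85052 + 224.7 = 307.9346
M2: Pc = R·M2+t = (+0.22429, -0.05086, +0.81299); u = 666.6·(+0.22429)/0.81299 + 336.0 = 519.9081, v = 771.3·(-0.05086)/0.81299 + 224.7 = 176.4503
M3: Pc = R·M3+t = (+0.07686, -0.12358, +0.79888); u = 666.6·(+0.07686)/0.79888 + 336.0 = 400.1341, v = 771.3·(-0.12358)/0.79888 + 224.7 = 105.3820

c0=(338.32, 242.27) c1=(453.83, 307.93) c2=(519.91, 176.45) c3=(400.13, 105.38)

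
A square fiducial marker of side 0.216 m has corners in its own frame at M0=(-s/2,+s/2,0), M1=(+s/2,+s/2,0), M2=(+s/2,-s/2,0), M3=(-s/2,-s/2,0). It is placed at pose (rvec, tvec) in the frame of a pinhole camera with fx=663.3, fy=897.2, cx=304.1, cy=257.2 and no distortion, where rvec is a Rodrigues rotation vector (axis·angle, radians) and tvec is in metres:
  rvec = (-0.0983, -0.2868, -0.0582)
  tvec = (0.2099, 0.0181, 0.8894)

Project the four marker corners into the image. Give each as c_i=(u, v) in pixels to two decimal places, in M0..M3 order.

Intrinsics K: fx=663.3, fy=897.2, cx=304.1, cy=257.2
Marker side s = 0.216 m; corners in marker frame (Z=0):
  M0 = (-0.1080, +0.1080, 0)
  M1 = (+0.1080, +0.1080, 0)
  M2 = (+0.1080, -0.1080, 0)
  M3 = (-0.1080, -0.1080, 0)
rvec = (-0.0983, -0.2868, -0.0582), |rvec| = θ = 0.30871 rad = 17.688°
Rodrigues: sinθ=0.30383, 1−cosθ=0.04727; R = I + sinθ·[k]× + (1−cosθ)·[k]×²:
    [+0.95752 +0.07126 -0.27943]
    [-0.04330 +0.99353 +0.10503]
    [+0.28510 -0.08847 +0.95441]
t = (0.2099, 0.0181, 0.8894) m
M0: Pc = R·M0+t = (+0.11418, +0.13008, +0.84905); u = 663.3·(+0.11418)/0.84905 + 304.1 = 393.3035, v = 897.2·(+0.13008)/0.84905 + 257.2 = 394.6528
M1: Pc = R·M1+t = (+0.32101, +0.12072, +0.91064); u = 663.3·(+0.32101)/0.91064 + 304.1 = 537.9198, v = 897.2·(+0.12072)/0.91064 + 257.2 = 376.1436
M2: Pc = R·M2+t = (+0.30562, -0.09388, +0.92975); u = 663.3·(+0.30562)/0.92975 + 304.1 = 522.1324, v = 897.2·(-0.09388)/0.92975 + 257.2 = 166.6094
M3: Pc = R·M3+t = (+0.09879, -0.08452, +0.86816); u = 663.3·(+0.09879)/0.86816 + 304.1 = 379.5793, v = 897.2·(-0.08452)/0.86816 + 257.2 = 169.8480

c0=(393.30, 394.65) c1=(537.92, 376.14) c2=(522.13, 166.61) c3=(379.58, 169.85)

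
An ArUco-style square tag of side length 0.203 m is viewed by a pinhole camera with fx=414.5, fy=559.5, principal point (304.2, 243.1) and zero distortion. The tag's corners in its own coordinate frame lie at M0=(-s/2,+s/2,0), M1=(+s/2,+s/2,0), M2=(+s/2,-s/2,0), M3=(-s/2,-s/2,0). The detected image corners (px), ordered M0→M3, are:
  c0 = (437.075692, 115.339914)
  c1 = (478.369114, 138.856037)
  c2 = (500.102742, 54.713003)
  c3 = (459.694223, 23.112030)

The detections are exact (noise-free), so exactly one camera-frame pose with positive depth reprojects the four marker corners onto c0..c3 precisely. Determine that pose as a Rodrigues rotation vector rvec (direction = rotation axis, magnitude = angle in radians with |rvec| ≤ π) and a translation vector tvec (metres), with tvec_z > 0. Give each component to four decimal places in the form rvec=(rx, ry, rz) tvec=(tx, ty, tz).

Intrinsics K: fx=414.5, fy=559.5, cx=304.2, cy=243.1
Marker side s = 0.203 m; corners in marker frame (Z=0):
  M0 = (-0.1015, +0.1015, 0)
  M1 = (+0.1015, +0.1015, 0)
  M2 = (+0.1015, -0.1015, 0)
  M3 = (-0.1015, -0.1015, 0)
Detected image corners:
  c0 = (437.075692, 115.339914) px
  c1 = (478.369114, 138.856037) px
  c2 = (500.102742, 54.713003) px
  c3 = (459.694223, 23.112030) px
Planar DLT: solve 8×8 A·h = b for H (H[2,2]=1):
  H  [+395.64657 -53.65389 +469.53683]
  H  [+169.93381 +443.39894 +84.11493]
  H  [+0.41463 +0.11838 +1.00000]
B = K⁻¹H; ‖b₁‖=0.781008, ‖b₂‖=0.781008; λ = 2/(‖b₁‖+‖b₂‖) = 1.280397, sign → tz>0 ⇒ λ=+1.280397
r₁ = λ·B[:,0] = (+0.83254,+0.15822,+0.53089); r₂ = λ·B[:,1] = (-0.27697,+0.94885,+0.15157)
r₃ = r₁×r₂ = (-0.47976,-0.27323,+0.83377); SVD([r₁ r₂ r₃]) → R = UVᵀ:
  R  [+0.83254 -0.27697 -0.47976]
  R  [+0.15822 +0.94885 -0.27323]
  R  [+0.53089 +0.15157 +0.83377]
t = (+0.51073, -0.36383, +1.28040) m
tr R = 2.615159; θ = arccos((tr R − 1)/2) = 0.630760 rad = 36.140°
axis k = ((R−Rᵀ)₃₂, (R−Rᵀ)₁₃, (R−Rᵀ)₂₁) / (2 sinθ) = (+0.360147, -0.856835, +0.368956)
rvec = θ·k = (+0.227166, -0.540457, +0.232723)

rvec=(0.2272, -0.5405, 0.2327) tvec=(0.5107, -0.3638, 1.2804)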